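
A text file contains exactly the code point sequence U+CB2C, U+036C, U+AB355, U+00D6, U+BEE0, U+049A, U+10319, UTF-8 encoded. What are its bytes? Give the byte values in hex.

EC AC AC CD AC F2 AB 8D 95 C3 96 EB BB A0 D2 9A F0 90 8C 99

U+CB2C: 3-byte form → EC AC AC.
U+036C: 2-byte form → CD AC.
U+AB355: 4-byte form → F2 AB 8D 95.
U+00D6: 2-byte form → C3 96.
U+BEE0: 3-byte form → EB BB A0.
U+049A: 2-byte form → D2 9A.
U+10319: 4-byte form → F0 90 8C 99.
Concatenated (20 bytes): EC AC AC CD AC F2 AB 8D 95 C3 96 EB BB A0 D2 9A F0 90 8C 99.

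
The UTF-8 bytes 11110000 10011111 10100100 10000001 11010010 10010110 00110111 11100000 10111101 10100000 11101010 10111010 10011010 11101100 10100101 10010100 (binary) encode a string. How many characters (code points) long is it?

Byte at offset 0: 0xF0 = 11110000 → 4-byte char (#1). Advance 4.
Byte at offset 4: 0xD2 = 11010010 → 2-byte char (#2). Advance 2.
Byte at offset 6: 0x37 = 00110111 → 1-byte char (#3). Advance 1.
Byte at offset 7: 0xE0 = 11100000 → 3-byte char (#4). Advance 3.
Byte at offset 10: 0xEA = 11101010 → 3-byte char (#5). Advance 3.
Byte at offset 13: 0xEC = 11101100 → 3-byte char (#6). Advance 3.
Reached end at offset 16 after 6 code points.

6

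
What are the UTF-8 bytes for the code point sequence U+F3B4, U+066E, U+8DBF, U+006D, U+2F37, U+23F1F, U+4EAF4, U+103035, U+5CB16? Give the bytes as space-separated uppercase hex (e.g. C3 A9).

EF 8E B4 D9 AE E8 B6 BF 6D E2 BC B7 F0 A3 BC 9F F1 8E AB B4 F4 83 80 B5 F1 9C AC 96

U+F3B4: 3-byte form → EF 8E B4.
U+066E: 2-byte form → D9 AE.
U+8DBF: 3-byte form → E8 B6 BF.
U+006D: 1-byte form → 6D.
U+2F37: 3-byte form → E2 BC B7.
U+23F1F: 4-byte form → F0 A3 BC 9F.
U+4EAF4: 4-byte form → F1 8E AB B4.
U+103035: 4-byte form → F4 83 80 B5.
U+5CB16: 4-byte form → F1 9C AC 96.
Concatenated (28 bytes): EF 8E B4 D9 AE E8 B6 BF 6D E2 BC B7 F0 A3 BC 9F F1 8E AB B4 F4 83 80 B5 F1 9C AC 96.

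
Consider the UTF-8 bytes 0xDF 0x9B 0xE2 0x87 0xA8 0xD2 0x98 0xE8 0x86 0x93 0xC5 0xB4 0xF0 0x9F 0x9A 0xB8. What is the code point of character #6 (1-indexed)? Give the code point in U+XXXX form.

U+1F6B8

Offset 0: leading byte 0xDF = 11011111 → 2-byte char #1 = DF 9B.
Offset 2: leading byte 0xE2 = 11100010 → 3-byte char #2 = E2 87 A8.
Offset 5: leading byte 0xD2 = 11010010 → 2-byte char #3 = D2 98.
Offset 7: leading byte 0xE8 = 11101000 → 3-byte char #4 = E8 86 93.
Offset 10: leading byte 0xC5 = 11000101 → 2-byte char #5 = C5 B4.
Offset 12: leading byte 0xF0 = 11110000 → 4-byte char #6 = F0 9F 9A B8.
Leading byte 0xF0 = 11110000 matches 11110xxx → 4-byte sequence.
Byte 1: 0xF0 = 11110000, payload 000 (3 bits).
Byte 2: 0x9F = 10011111 (10xxxxxx ✓), payload 011111.
Byte 3: 0x9A = 10011010 (10xxxxxx ✓), payload 011010.
Byte 4: 0xB8 = 10111000 (10xxxxxx ✓), payload 111000.
Concatenate: 000011111011010111000 = 0x1F6B8 (21 bits → U+1F6B8).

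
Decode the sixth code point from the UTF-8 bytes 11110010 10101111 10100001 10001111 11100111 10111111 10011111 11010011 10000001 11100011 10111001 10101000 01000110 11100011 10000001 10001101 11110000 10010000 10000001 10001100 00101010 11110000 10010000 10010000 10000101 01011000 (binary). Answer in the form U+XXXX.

Offset 0: leading byte 0xF2 = 11110010 → 4-byte char #1 = F2 AF A1 8F.
Offset 4: leading byte 0xE7 = 11100111 → 3-byte char #2 = E7 BF 9F.
Offset 7: leading byte 0xD3 = 11010011 → 2-byte char #3 = D3 81.
Offset 9: leading byte 0xE3 = 11100011 → 3-byte char #4 = E3 B9 A8.
Offset 12: leading byte 0x46 = 01000110 → 1-byte char #5 = 46.
Offset 13: leading byte 0xE3 = 11100011 → 3-byte char #6 = E3 81 8D.
Leading byte 0xE3 = 11100011 matches 1110xxxx → 3-byte sequence.
Byte 1: 0xE3 = 11100011, payload 0011 (4 bits).
Byte 2: 0x81 = 10000001 (10xxxxxx ✓), payload 000001.
Byte 3: 0x8D = 10001101 (10xxxxxx ✓), payload 001101.
Concatenate: 0011000001001101 = 0x304D (16 bits → U+304D).

U+304D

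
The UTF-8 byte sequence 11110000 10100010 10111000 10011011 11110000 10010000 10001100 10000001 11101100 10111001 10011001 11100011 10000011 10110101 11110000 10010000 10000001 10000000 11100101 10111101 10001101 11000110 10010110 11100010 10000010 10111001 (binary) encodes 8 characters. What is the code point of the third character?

U+CE59

Offset 0: leading byte 0xF0 = 11110000 → 4-byte char #1 = F0 A2 B8 9B.
Offset 4: leading byte 0xF0 = 11110000 → 4-byte char #2 = F0 90 8C 81.
Offset 8: leading byte 0xEC = 11101100 → 3-byte char #3 = EC B9 99.
Leading byte 0xEC = 11101100 matches 1110xxxx → 3-byte sequence.
Byte 1: 0xEC = 11101100, payload 1100 (4 bits).
Byte 2: 0xB9 = 10111001 (10xxxxxx ✓), payload 111001.
Byte 3: 0x99 = 10011001 (10xxxxxx ✓), payload 011001.
Concatenate: 1100111001011001 = 0xCE59 (16 bits → U+CE59).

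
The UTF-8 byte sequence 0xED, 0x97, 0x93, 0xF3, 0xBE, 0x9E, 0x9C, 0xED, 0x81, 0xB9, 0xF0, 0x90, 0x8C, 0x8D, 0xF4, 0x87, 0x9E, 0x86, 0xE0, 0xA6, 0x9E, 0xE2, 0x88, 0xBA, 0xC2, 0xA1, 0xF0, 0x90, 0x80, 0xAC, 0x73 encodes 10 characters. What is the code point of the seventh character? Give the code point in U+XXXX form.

Offset 0: leading byte 0xED = 11101101 → 3-byte char #1 = ED 97 93.
Offset 3: leading byte 0xF3 = 11110011 → 4-byte char #2 = F3 BE 9E 9C.
Offset 7: leading byte 0xED = 11101101 → 3-byte char #3 = ED 81 B9.
Offset 10: leading byte 0xF0 = 11110000 → 4-byte char #4 = F0 90 8C 8D.
Offset 14: leading byte 0xF4 = 11110100 → 4-byte char #5 = F4 87 9E 86.
Offset 18: leading byte 0xE0 = 11100000 → 3-byte char #6 = E0 A6 9E.
Offset 21: leading byte 0xE2 = 11100010 → 3-byte char #7 = E2 88 BA.
Leading byte 0xE2 = 11100010 matches 1110xxxx → 3-byte sequence.
Byte 1: 0xE2 = 11100010, payload 0010 (4 bits).
Byte 2: 0x88 = 10001000 (10xxxxxx ✓), payload 001000.
Byte 3: 0xBA = 10111010 (10xxxxxx ✓), payload 111010.
Concatenate: 0010001000111010 = 0x223A (16 bits → U+223A).

U+223A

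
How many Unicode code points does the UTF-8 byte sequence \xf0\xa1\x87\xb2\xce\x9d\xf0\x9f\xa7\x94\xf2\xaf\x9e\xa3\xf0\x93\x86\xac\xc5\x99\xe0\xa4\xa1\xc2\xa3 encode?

Byte at offset 0: 0xF0 = 11110000 → 4-byte char (#1). Advance 4.
Byte at offset 4: 0xCE = 11001110 → 2-byte char (#2). Advance 2.
Byte at offset 6: 0xF0 = 11110000 → 4-byte char (#3). Advance 4.
Byte at offset 10: 0xF2 = 11110010 → 4-byte char (#4). Advance 4.
Byte at offset 14: 0xF0 = 11110000 → 4-byte char (#5). Advance 4.
Byte at offset 18: 0xC5 = 11000101 → 2-byte char (#6). Advance 2.
Byte at offset 20: 0xE0 = 11100000 → 3-byte char (#7). Advance 3.
Byte at offset 23: 0xC2 = 11000010 → 2-byte char (#8). Advance 2.
Reached end at offset 25 after 8 code points.

8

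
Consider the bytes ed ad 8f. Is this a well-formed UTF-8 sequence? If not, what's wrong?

invalid (encodes a surrogate (U+D800–U+DFFF))

Structurally a 3-byte sequence; payload = 0xDB4F.
But 0xDB4F is in U+D800–U+DFFF, the surrogate range. Surrogates are not Unicode scalar values and are forbidden in UTF-8.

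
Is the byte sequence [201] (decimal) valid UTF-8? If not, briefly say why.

Leading byte 0xC9 = 11001001 → 2-byte form, but only 1 byte is present.

invalid (sequence truncated)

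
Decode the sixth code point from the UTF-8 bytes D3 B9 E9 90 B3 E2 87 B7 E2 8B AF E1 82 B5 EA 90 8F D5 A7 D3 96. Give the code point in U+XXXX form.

Offset 0: leading byte 0xD3 = 11010011 → 2-byte char #1 = D3 B9.
Offset 2: leading byte 0xE9 = 11101001 → 3-byte char #2 = E9 90 B3.
Offset 5: leading byte 0xE2 = 11100010 → 3-byte char #3 = E2 87 B7.
Offset 8: leading byte 0xE2 = 11100010 → 3-byte char #4 = E2 8B AF.
Offset 11: leading byte 0xE1 = 11100001 → 3-byte char #5 = E1 82 B5.
Offset 14: leading byte 0xEA = 11101010 → 3-byte char #6 = EA 90 8F.
Leading byte 0xEA = 11101010 matches 1110xxxx → 3-byte sequence.
Byte 1: 0xEA = 11101010, payload 1010 (4 bits).
Byte 2: 0x90 = 10010000 (10xxxxxx ✓), payload 010000.
Byte 3: 0x8F = 10001111 (10xxxxxx ✓), payload 001111.
Concatenate: 1010010000001111 = 0xA40F (16 bits → U+A40F).

U+A40F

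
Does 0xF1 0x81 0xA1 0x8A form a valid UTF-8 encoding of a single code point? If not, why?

Leading byte 0xF1 = 11110001 → 4-byte form.
Continuation bytes 0x81=10000001, 0xA1=10100001, 0x8A=10001010 all match 10xxxxxx.
Decoded value 0x4184A is ≥ 0x10000 (shortest form) and not a surrogate.

valid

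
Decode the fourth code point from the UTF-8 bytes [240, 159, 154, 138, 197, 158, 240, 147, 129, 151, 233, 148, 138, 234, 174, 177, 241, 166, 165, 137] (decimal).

U+950A

Offset 0: leading byte 0xF0 = 11110000 → 4-byte char #1 = F0 9F 9A 8A.
Offset 4: leading byte 0xC5 = 11000101 → 2-byte char #2 = C5 9E.
Offset 6: leading byte 0xF0 = 11110000 → 4-byte char #3 = F0 93 81 97.
Offset 10: leading byte 0xE9 = 11101001 → 3-byte char #4 = E9 94 8A.
Leading byte 0xE9 = 11101001 matches 1110xxxx → 3-byte sequence.
Byte 1: 0xE9 = 11101001, payload 1001 (4 bits).
Byte 2: 0x94 = 10010100 (10xxxxxx ✓), payload 010100.
Byte 3: 0x8A = 10001010 (10xxxxxx ✓), payload 001010.
Concatenate: 1001010100001010 = 0x950A (16 bits → U+950A).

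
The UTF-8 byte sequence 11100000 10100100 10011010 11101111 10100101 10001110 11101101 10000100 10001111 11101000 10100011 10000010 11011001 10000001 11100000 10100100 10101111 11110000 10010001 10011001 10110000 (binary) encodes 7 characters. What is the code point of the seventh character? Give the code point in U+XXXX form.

Offset 0: leading byte 0xE0 = 11100000 → 3-byte char #1 = E0 A4 9A.
Offset 3: leading byte 0xEF = 11101111 → 3-byte char #2 = EF A5 8E.
Offset 6: leading byte 0xED = 11101101 → 3-byte char #3 = ED 84 8F.
Offset 9: leading byte 0xE8 = 11101000 → 3-byte char #4 = E8 A3 82.
Offset 12: leading byte 0xD9 = 11011001 → 2-byte char #5 = D9 81.
Offset 14: leading byte 0xE0 = 11100000 → 3-byte char #6 = E0 A4 AF.
Offset 17: leading byte 0xF0 = 11110000 → 4-byte char #7 = F0 91 99 B0.
Leading byte 0xF0 = 11110000 matches 11110xxx → 4-byte sequence.
Byte 1: 0xF0 = 11110000, payload 000 (3 bits).
Byte 2: 0x91 = 10010001 (10xxxxxx ✓), payload 010001.
Byte 3: 0x99 = 10011001 (10xxxxxx ✓), payload 011001.
Byte 4: 0xB0 = 10110000 (10xxxxxx ✓), payload 110000.
Concatenate: 000010001011001110000 = 0x11670 (21 bits → U+11670).

U+11670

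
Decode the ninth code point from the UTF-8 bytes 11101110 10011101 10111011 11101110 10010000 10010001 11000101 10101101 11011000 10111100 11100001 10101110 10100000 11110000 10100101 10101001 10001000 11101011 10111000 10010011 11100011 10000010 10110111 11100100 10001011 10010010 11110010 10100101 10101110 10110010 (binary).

Offset 0: leading byte 0xEE = 11101110 → 3-byte char #1 = EE 9D BB.
Offset 3: leading byte 0xEE = 11101110 → 3-byte char #2 = EE 90 91.
Offset 6: leading byte 0xC5 = 11000101 → 2-byte char #3 = C5 AD.
Offset 8: leading byte 0xD8 = 11011000 → 2-byte char #4 = D8 BC.
Offset 10: leading byte 0xE1 = 11100001 → 3-byte char #5 = E1 AE A0.
Offset 13: leading byte 0xF0 = 11110000 → 4-byte char #6 = F0 A5 A9 88.
Offset 17: leading byte 0xEB = 11101011 → 3-byte char #7 = EB B8 93.
Offset 20: leading byte 0xE3 = 11100011 → 3-byte char #8 = E3 82 B7.
Offset 23: leading byte 0xE4 = 11100100 → 3-byte char #9 = E4 8B 92.
Leading byte 0xE4 = 11100100 matches 1110xxxx → 3-byte sequence.
Byte 1: 0xE4 = 11100100, payload 0100 (4 bits).
Byte 2: 0x8B = 10001011 (10xxxxxx ✓), payload 001011.
Byte 3: 0x92 = 10010010 (10xxxxxx ✓), payload 010010.
Concatenate: 0100001011010010 = 0x42D2 (16 bits → U+42D2).

U+42D2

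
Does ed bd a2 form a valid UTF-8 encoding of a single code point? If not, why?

invalid (encodes a surrogate (U+D800–U+DFFF))

Structurally a 3-byte sequence; payload = 0xDF62.
But 0xDF62 is in U+D800–U+DFFF, the surrogate range. Surrogates are not Unicode scalar values and are forbidden in UTF-8.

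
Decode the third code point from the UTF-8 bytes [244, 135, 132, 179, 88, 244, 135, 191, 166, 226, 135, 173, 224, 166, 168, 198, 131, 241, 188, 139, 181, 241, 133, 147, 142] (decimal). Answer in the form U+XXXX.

U+107FE6

Offset 0: leading byte 0xF4 = 11110100 → 4-byte char #1 = F4 87 84 B3.
Offset 4: leading byte 0x58 = 01011000 → 1-byte char #2 = 58.
Offset 5: leading byte 0xF4 = 11110100 → 4-byte char #3 = F4 87 BF A6.
Leading byte 0xF4 = 11110100 matches 11110xxx → 4-byte sequence.
Byte 1: 0xF4 = 11110100, payload 100 (3 bits).
Byte 2: 0x87 = 10000111 (10xxxxxx ✓), payload 000111.
Byte 3: 0xBF = 10111111 (10xxxxxx ✓), payload 111111.
Byte 4: 0xA6 = 10100110 (10xxxxxx ✓), payload 100110.
Concatenate: 100000111111111100110 = 0x107FE6 (21 bits → U+107FE6).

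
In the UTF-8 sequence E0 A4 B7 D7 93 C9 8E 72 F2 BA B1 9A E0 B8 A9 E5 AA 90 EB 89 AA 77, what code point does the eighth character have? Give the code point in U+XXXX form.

Offset 0: leading byte 0xE0 = 11100000 → 3-byte char #1 = E0 A4 B7.
Offset 3: leading byte 0xD7 = 11010111 → 2-byte char #2 = D7 93.
Offset 5: leading byte 0xC9 = 11001001 → 2-byte char #3 = C9 8E.
Offset 7: leading byte 0x72 = 01110010 → 1-byte char #4 = 72.
Offset 8: leading byte 0xF2 = 11110010 → 4-byte char #5 = F2 BA B1 9A.
Offset 12: leading byte 0xE0 = 11100000 → 3-byte char #6 = E0 B8 A9.
Offset 15: leading byte 0xE5 = 11100101 → 3-byte char #7 = E5 AA 90.
Offset 18: leading byte 0xEB = 11101011 → 3-byte char #8 = EB 89 AA.
Leading byte 0xEB = 11101011 matches 1110xxxx → 3-byte sequence.
Byte 1: 0xEB = 11101011, payload 1011 (4 bits).
Byte 2: 0x89 = 10001001 (10xxxxxx ✓), payload 001001.
Byte 3: 0xAA = 10101010 (10xxxxxx ✓), payload 101010.
Concatenate: 1011001001101010 = 0xB26A (16 bits → U+B26A).

U+B26A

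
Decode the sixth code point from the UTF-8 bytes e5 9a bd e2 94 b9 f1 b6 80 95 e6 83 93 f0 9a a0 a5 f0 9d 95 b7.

Offset 0: leading byte 0xE5 = 11100101 → 3-byte char #1 = E5 9A BD.
Offset 3: leading byte 0xE2 = 11100010 → 3-byte char #2 = E2 94 B9.
Offset 6: leading byte 0xF1 = 11110001 → 4-byte char #3 = F1 B6 80 95.
Offset 10: leading byte 0xE6 = 11100110 → 3-byte char #4 = E6 83 93.
Offset 13: leading byte 0xF0 = 11110000 → 4-byte char #5 = F0 9A A0 A5.
Offset 17: leading byte 0xF0 = 11110000 → 4-byte char #6 = F0 9D 95 B7.
Leading byte 0xF0 = 11110000 matches 11110xxx → 4-byte sequence.
Byte 1: 0xF0 = 11110000, payload 000 (3 bits).
Byte 2: 0x9D = 10011101 (10xxxxxx ✓), payload 011101.
Byte 3: 0x95 = 10010101 (10xxxxxx ✓), payload 010101.
Byte 4: 0xB7 = 10110111 (10xxxxxx ✓), payload 110111.
Concatenate: 000011101010101110111 = 0x1D577 (21 bits → U+1D577).

U+1D577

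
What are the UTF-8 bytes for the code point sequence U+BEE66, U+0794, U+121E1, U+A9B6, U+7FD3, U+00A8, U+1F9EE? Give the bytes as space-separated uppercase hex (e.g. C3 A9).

U+BEE66: 4-byte form → F2 BE B9 A6.
U+0794: 2-byte form → DE 94.
U+121E1: 4-byte form → F0 92 87 A1.
U+A9B6: 3-byte form → EA A6 B6.
U+7FD3: 3-byte form → E7 BF 93.
U+00A8: 2-byte form → C2 A8.
U+1F9EE: 4-byte form → F0 9F A7 AE.
Concatenated (22 bytes): F2 BE B9 A6 DE 94 F0 92 87 A1 EA A6 B6 E7 BF 93 C2 A8 F0 9F A7 AE.

F2 BE B9 A6 DE 94 F0 92 87 A1 EA A6 B6 E7 BF 93 C2 A8 F0 9F A7 AE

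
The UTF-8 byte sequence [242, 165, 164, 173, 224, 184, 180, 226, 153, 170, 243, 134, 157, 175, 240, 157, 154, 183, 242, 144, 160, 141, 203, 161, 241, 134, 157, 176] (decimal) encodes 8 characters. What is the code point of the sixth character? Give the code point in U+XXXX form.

U+9080D

Offset 0: leading byte 0xF2 = 11110010 → 4-byte char #1 = F2 A5 A4 AD.
Offset 4: leading byte 0xE0 = 11100000 → 3-byte char #2 = E0 B8 B4.
Offset 7: leading byte 0xE2 = 11100010 → 3-byte char #3 = E2 99 AA.
Offset 10: leading byte 0xF3 = 11110011 → 4-byte char #4 = F3 86 9D AF.
Offset 14: leading byte 0xF0 = 11110000 → 4-byte char #5 = F0 9D 9A B7.
Offset 18: leading byte 0xF2 = 11110010 → 4-byte char #6 = F2 90 A0 8D.
Leading byte 0xF2 = 11110010 matches 11110xxx → 4-byte sequence.
Byte 1: 0xF2 = 11110010, payload 010 (3 bits).
Byte 2: 0x90 = 10010000 (10xxxxxx ✓), payload 010000.
Byte 3: 0xA0 = 10100000 (10xxxxxx ✓), payload 100000.
Byte 4: 0x8D = 10001101 (10xxxxxx ✓), payload 001101.
Concatenate: 010010000100000001101 = 0x9080D (21 bits → U+9080D).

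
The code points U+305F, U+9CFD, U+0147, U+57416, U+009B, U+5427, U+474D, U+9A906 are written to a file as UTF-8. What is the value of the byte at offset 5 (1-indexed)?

0xB3

1-indexed offset 5 is 0-indexed offset 4.
U+305F → 3-byte form E3 81 9F at offsets 0–2.
U+9CFD → 3-byte form E9 B3 BD at offsets 3–5.
Offset 4 falls in char 2's range; it's byte 2 of E9 B3 BD = 0xB3.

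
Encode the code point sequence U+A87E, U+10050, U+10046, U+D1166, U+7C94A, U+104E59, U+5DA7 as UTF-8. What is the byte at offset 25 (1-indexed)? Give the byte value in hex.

1-indexed offset 25 is 0-indexed offset 24.
U+A87E → 3-byte form EA A1 BE at offsets 0–2.
U+10050 → 4-byte form F0 90 81 90 at offsets 3–6.
U+10046 → 4-byte form F0 90 81 86 at offsets 7–10.
U+D1166 → 4-byte form F3 91 85 A6 at offsets 11–14.
U+7C94A → 4-byte form F1 BC A5 8A at offsets 15–18.
U+104E59 → 4-byte form F4 84 B9 99 at offsets 19–22.
U+5DA7 → 3-byte form E5 B6 A7 at offsets 23–25.
Offset 24 falls in char 7's range; it's byte 2 of E5 B6 A7 = 0xB6.

0xB6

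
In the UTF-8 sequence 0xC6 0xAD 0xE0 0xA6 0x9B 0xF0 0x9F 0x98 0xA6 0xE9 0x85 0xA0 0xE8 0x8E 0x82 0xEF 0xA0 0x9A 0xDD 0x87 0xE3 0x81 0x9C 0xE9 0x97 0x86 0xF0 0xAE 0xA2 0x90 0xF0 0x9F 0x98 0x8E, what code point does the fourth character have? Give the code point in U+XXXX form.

U+9160

Offset 0: leading byte 0xC6 = 11000110 → 2-byte char #1 = C6 AD.
Offset 2: leading byte 0xE0 = 11100000 → 3-byte char #2 = E0 A6 9B.
Offset 5: leading byte 0xF0 = 11110000 → 4-byte char #3 = F0 9F 98 A6.
Offset 9: leading byte 0xE9 = 11101001 → 3-byte char #4 = E9 85 A0.
Leading byte 0xE9 = 11101001 matches 1110xxxx → 3-byte sequence.
Byte 1: 0xE9 = 11101001, payload 1001 (4 bits).
Byte 2: 0x85 = 10000101 (10xxxxxx ✓), payload 000101.
Byte 3: 0xA0 = 10100000 (10xxxxxx ✓), payload 100000.
Concatenate: 1001000101100000 = 0x9160 (16 bits → U+9160).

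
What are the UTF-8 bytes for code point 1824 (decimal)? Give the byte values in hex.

DC A0

U+0720 = 0x720 = 1824 decimal. In range U+0080–U+07FF → 2-byte form: 110xxxxx 10xxxxxx.
Binary (11 bits): 11100100000.
Split 5+6: 11100 | 100000.
Byte 1: 11011100 = 0xDC.
Byte 2: 10100000 = 0xA0.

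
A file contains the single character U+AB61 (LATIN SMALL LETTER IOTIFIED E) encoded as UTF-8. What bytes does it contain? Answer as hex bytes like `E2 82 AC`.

U+AB61 = 0xAB61 = 43873 decimal. In range U+0800–U+FFFF → 3-byte form: 1110xxxx 10xxxxxx 10xxxxxx.
Binary (16 bits): 1010101101100001.
Split 4+6+6: 1010 | 101101 | 100001.
Byte 1: 11101010 = 0xEA.
Byte 2: 10101101 = 0xAD.
Byte 3: 10100001 = 0xA1.

EA AD A1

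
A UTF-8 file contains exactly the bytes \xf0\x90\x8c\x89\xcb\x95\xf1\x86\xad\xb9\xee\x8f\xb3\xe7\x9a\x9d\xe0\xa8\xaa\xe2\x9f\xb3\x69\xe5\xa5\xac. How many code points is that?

Byte at offset 0: 0xF0 = 11110000 → 4-byte char (#1). Advance 4.
Byte at offset 4: 0xCB = 11001011 → 2-byte char (#2). Advance 2.
Byte at offset 6: 0xF1 = 11110001 → 4-byte char (#3). Advance 4.
Byte at offset 10: 0xEE = 11101110 → 3-byte char (#4). Advance 3.
Byte at offset 13: 0xE7 = 11100111 → 3-byte char (#5). Advance 3.
Byte at offset 16: 0xE0 = 11100000 → 3-byte char (#6). Advance 3.
Byte at offset 19: 0xE2 = 11100010 → 3-byte char (#7). Advance 3.
Byte at offset 22: 0x69 = 01101001 → 1-byte char (#8). Advance 1.
Byte at offset 23: 0xE5 = 11100101 → 3-byte char (#9). Advance 3.
Reached end at offset 26 after 9 code points.

9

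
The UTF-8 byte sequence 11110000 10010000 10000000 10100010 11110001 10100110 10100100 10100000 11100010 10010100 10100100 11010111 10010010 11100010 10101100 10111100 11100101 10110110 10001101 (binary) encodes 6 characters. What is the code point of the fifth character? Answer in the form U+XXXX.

U+2B3C

Offset 0: leading byte 0xF0 = 11110000 → 4-byte char #1 = F0 90 80 A2.
Offset 4: leading byte 0xF1 = 11110001 → 4-byte char #2 = F1 A6 A4 A0.
Offset 8: leading byte 0xE2 = 11100010 → 3-byte char #3 = E2 94 A4.
Offset 11: leading byte 0xD7 = 11010111 → 2-byte char #4 = D7 92.
Offset 13: leading byte 0xE2 = 11100010 → 3-byte char #5 = E2 AC BC.
Leading byte 0xE2 = 11100010 matches 1110xxxx → 3-byte sequence.
Byte 1: 0xE2 = 11100010, payload 0010 (4 bits).
Byte 2: 0xAC = 10101100 (10xxxxxx ✓), payload 101100.
Byte 3: 0xBC = 10111100 (10xxxxxx ✓), payload 111100.
Concatenate: 0010101100111100 = 0x2B3C (16 bits → U+2B3C).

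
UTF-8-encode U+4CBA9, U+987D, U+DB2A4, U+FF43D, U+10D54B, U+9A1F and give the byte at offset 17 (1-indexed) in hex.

0x8D

1-indexed offset 17 is 0-indexed offset 16.
U+4CBA9 → 4-byte form F1 8C AE A9 at offsets 0–3.
U+987D → 3-byte form E9 A1 BD at offsets 4–6.
U+DB2A4 → 4-byte form F3 9B 8A A4 at offsets 7–10.
U+FF43D → 4-byte form F3 BF 90 BD at offsets 11–14.
U+10D54B → 4-byte form F4 8D 95 8B at offsets 15–18.
Offset 16 falls in char 5's range; it's byte 2 of F4 8D 95 8B = 0x8D.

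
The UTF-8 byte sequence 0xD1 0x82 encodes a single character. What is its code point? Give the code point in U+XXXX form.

Leading byte 0xD1 = 11010001 matches 110xxxxx → 2-byte sequence.
Byte 1: 0xD1 = 11010001, payload 10001 (5 bits).
Byte 2: 0x82 = 10000010 (10xxxxxx ✓), payload 000010.
Concatenate: 10001000010 = 0x442 (11 bits → U+0442).

U+0442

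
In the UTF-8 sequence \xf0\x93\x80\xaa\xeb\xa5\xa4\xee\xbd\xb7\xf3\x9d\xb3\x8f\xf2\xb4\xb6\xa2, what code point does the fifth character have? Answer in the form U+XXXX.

U+B4DA2

Offset 0: leading byte 0xF0 = 11110000 → 4-byte char #1 = F0 93 80 AA.
Offset 4: leading byte 0xEB = 11101011 → 3-byte char #2 = EB A5 A4.
Offset 7: leading byte 0xEE = 11101110 → 3-byte char #3 = EE BD B7.
Offset 10: leading byte 0xF3 = 11110011 → 4-byte char #4 = F3 9D B3 8F.
Offset 14: leading byte 0xF2 = 11110010 → 4-byte char #5 = F2 B4 B6 A2.
Leading byte 0xF2 = 11110010 matches 11110xxx → 4-byte sequence.
Byte 1: 0xF2 = 11110010, payload 010 (3 bits).
Byte 2: 0xB4 = 10110100 (10xxxxxx ✓), payload 110100.
Byte 3: 0xB6 = 10110110 (10xxxxxx ✓), payload 110110.
Byte 4: 0xA2 = 10100010 (10xxxxxx ✓), payload 100010.
Concatenate: 010110100110110100010 = 0xB4DA2 (21 bits → U+B4DA2).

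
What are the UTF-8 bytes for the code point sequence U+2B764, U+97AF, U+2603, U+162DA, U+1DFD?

U+2B764: 4-byte form → F0 AB 9D A4.
U+97AF: 3-byte form → E9 9E AF.
U+2603: 3-byte form → E2 98 83.
U+162DA: 4-byte form → F0 96 8B 9A.
U+1DFD: 3-byte form → E1 B7 BD.
Concatenated (17 bytes): F0 AB 9D A4 E9 9E AF E2 98 83 F0 96 8B 9A E1 B7 BD.

F0 AB 9D A4 E9 9E AF E2 98 83 F0 96 8B 9A E1 B7 BD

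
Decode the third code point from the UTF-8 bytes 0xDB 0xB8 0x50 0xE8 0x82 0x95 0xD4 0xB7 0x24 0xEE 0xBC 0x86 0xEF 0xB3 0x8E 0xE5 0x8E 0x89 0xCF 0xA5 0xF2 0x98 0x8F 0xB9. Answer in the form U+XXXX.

Offset 0: leading byte 0xDB = 11011011 → 2-byte char #1 = DB B8.
Offset 2: leading byte 0x50 = 01010000 → 1-byte char #2 = 50.
Offset 3: leading byte 0xE8 = 11101000 → 3-byte char #3 = E8 82 95.
Leading byte 0xE8 = 11101000 matches 1110xxxx → 3-byte sequence.
Byte 1: 0xE8 = 11101000, payload 1000 (4 bits).
Byte 2: 0x82 = 10000010 (10xxxxxx ✓), payload 000010.
Byte 3: 0x95 = 10010101 (10xxxxxx ✓), payload 010101.
Concatenate: 1000000010010101 = 0x8095 (16 bits → U+8095).

U+8095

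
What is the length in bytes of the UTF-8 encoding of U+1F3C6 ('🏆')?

U+1F3C6 = 0x1F3C6. UTF-8 uses 1 byte below 0x80, 2 below 0x800, 3 below 0x10000, 4 up to 0x10FFFF. 0x1F3C6 is in U+10000–U+10FFFF → 4 bytes.

4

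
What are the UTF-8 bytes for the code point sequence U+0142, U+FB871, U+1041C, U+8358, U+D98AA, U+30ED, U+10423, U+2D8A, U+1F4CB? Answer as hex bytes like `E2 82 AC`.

C5 82 F3 BB A1 B1 F0 90 90 9C E8 8D 98 F3 99 A2 AA E3 83 AD F0 90 90 A3 E2 B6 8A F0 9F 93 8B

U+0142: 2-byte form → C5 82.
U+FB871: 4-byte form → F3 BB A1 B1.
U+1041C: 4-byte form → F0 90 90 9C.
U+8358: 3-byte form → E8 8D 98.
U+D98AA: 4-byte form → F3 99 A2 AA.
U+30ED: 3-byte form → E3 83 AD.
U+10423: 4-byte form → F0 90 90 A3.
U+2D8A: 3-byte form → E2 B6 8A.
U+1F4CB: 4-byte form → F0 9F 93 8B.
Concatenated (31 bytes): C5 82 F3 BB A1 B1 F0 90 90 9C E8 8D 98 F3 99 A2 AA E3 83 AD F0 90 90 A3 E2 B6 8A F0 9F 93 8B.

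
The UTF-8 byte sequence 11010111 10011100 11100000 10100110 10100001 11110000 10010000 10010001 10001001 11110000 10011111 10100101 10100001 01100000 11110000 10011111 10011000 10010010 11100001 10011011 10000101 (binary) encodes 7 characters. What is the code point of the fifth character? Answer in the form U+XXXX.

Offset 0: leading byte 0xD7 = 11010111 → 2-byte char #1 = D7 9C.
Offset 2: leading byte 0xE0 = 11100000 → 3-byte char #2 = E0 A6 A1.
Offset 5: leading byte 0xF0 = 11110000 → 4-byte char #3 = F0 90 91 89.
Offset 9: leading byte 0xF0 = 11110000 → 4-byte char #4 = F0 9F A5 A1.
Offset 13: leading byte 0x60 = 01100000 → 1-byte char #5 = 60.
Leading byte 0x60 = 01100000 matches 0xxxxxxx → 1-byte sequence.
Byte 1: 0x60 = 01100000, payload 1100000 (7 bits).
Concatenate: 1100000 = 0x60 (7 bits → U+0060).

U+0060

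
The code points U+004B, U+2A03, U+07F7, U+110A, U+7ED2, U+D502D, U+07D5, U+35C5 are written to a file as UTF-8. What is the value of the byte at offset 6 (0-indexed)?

0xE1

U+004B → 1-byte form 4B at offsets 0–0.
U+2A03 → 3-byte form E2 A8 83 at offsets 1–3.
U+07F7 → 2-byte form DF B7 at offsets 4–5.
U+110A → 3-byte form E1 84 8A at offsets 6–8.
Offset 6 falls in char 4's range; it's byte 1 of E1 84 8A = 0xE1.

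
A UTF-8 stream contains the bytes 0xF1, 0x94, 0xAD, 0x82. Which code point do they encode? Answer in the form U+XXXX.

U+54B42

Leading byte 0xF1 = 11110001 matches 11110xxx → 4-byte sequence.
Byte 1: 0xF1 = 11110001, payload 001 (3 bits).
Byte 2: 0x94 = 10010100 (10xxxxxx ✓), payload 010100.
Byte 3: 0xAD = 10101101 (10xxxxxx ✓), payload 101101.
Byte 4: 0x82 = 10000010 (10xxxxxx ✓), payload 000010.
Concatenate: 001010100101101000010 = 0x54B42 (21 bits → U+54B42).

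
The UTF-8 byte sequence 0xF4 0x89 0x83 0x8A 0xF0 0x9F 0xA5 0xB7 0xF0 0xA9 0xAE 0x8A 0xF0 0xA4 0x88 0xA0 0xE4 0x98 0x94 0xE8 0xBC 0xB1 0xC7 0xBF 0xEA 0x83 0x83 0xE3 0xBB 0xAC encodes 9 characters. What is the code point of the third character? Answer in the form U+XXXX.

U+29B8A

Offset 0: leading byte 0xF4 = 11110100 → 4-byte char #1 = F4 89 83 8A.
Offset 4: leading byte 0xF0 = 11110000 → 4-byte char #2 = F0 9F A5 B7.
Offset 8: leading byte 0xF0 = 11110000 → 4-byte char #3 = F0 A9 AE 8A.
Leading byte 0xF0 = 11110000 matches 11110xxx → 4-byte sequence.
Byte 1: 0xF0 = 11110000, payload 000 (3 bits).
Byte 2: 0xA9 = 10101001 (10xxxxxx ✓), payload 101001.
Byte 3: 0xAE = 10101110 (10xxxxxx ✓), payload 101110.
Byte 4: 0x8A = 10001010 (10xxxxxx ✓), payload 001010.
Concatenate: 000101001101110001010 = 0x29B8A (21 bits → U+29B8A).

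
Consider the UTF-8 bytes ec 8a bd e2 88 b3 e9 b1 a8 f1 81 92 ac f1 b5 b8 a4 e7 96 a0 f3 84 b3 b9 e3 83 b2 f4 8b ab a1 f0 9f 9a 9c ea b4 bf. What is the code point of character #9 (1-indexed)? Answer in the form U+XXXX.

U+10BAE1

Offset 0: leading byte 0xEC = 11101100 → 3-byte char #1 = EC 8A BD.
Offset 3: leading byte 0xE2 = 11100010 → 3-byte char #2 = E2 88 B3.
Offset 6: leading byte 0xE9 = 11101001 → 3-byte char #3 = E9 B1 A8.
Offset 9: leading byte 0xF1 = 11110001 → 4-byte char #4 = F1 81 92 AC.
Offset 13: leading byte 0xF1 = 11110001 → 4-byte char #5 = F1 B5 B8 A4.
Offset 17: leading byte 0xE7 = 11100111 → 3-byte char #6 = E7 96 A0.
Offset 20: leading byte 0xF3 = 11110011 → 4-byte char #7 = F3 84 B3 B9.
Offset 24: leading byte 0xE3 = 11100011 → 3-byte char #8 = E3 83 B2.
Offset 27: leading byte 0xF4 = 11110100 → 4-byte char #9 = F4 8B AB A1.
Leading byte 0xF4 = 11110100 matches 11110xxx → 4-byte sequence.
Byte 1: 0xF4 = 11110100, payload 100 (3 bits).
Byte 2: 0x8B = 10001011 (10xxxxxx ✓), payload 001011.
Byte 3: 0xAB = 10101011 (10xxxxxx ✓), payload 101011.
Byte 4: 0xA1 = 10100001 (10xxxxxx ✓), payload 100001.
Concatenate: 100001011101011100001 = 0x10BAE1 (21 bits → U+10BAE1).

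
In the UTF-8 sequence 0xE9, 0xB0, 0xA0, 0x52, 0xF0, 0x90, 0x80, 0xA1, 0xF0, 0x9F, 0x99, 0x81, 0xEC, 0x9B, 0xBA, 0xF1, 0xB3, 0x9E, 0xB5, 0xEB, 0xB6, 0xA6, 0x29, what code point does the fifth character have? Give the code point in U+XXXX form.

U+C6FA

Offset 0: leading byte 0xE9 = 11101001 → 3-byte char #1 = E9 B0 A0.
Offset 3: leading byte 0x52 = 01010010 → 1-byte char #2 = 52.
Offset 4: leading byte 0xF0 = 11110000 → 4-byte char #3 = F0 90 80 A1.
Offset 8: leading byte 0xF0 = 11110000 → 4-byte char #4 = F0 9F 99 81.
Offset 12: leading byte 0xEC = 11101100 → 3-byte char #5 = EC 9B BA.
Leading byte 0xEC = 11101100 matches 1110xxxx → 3-byte sequence.
Byte 1: 0xEC = 11101100, payload 1100 (4 bits).
Byte 2: 0x9B = 10011011 (10xxxxxx ✓), payload 011011.
Byte 3: 0xBA = 10111010 (10xxxxxx ✓), payload 111010.
Concatenate: 1100011011111010 = 0xC6FA (16 bits → U+C6FA).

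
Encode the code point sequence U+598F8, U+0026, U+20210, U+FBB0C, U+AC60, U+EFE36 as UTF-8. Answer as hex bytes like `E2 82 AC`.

F1 99 A3 B8 26 F0 A0 88 90 F3 BB AC 8C EA B1 A0 F3 AF B8 B6

U+598F8: 4-byte form → F1 99 A3 B8.
U+0026: 1-byte form → 26.
U+20210: 4-byte form → F0 A0 88 90.
U+FBB0C: 4-byte form → F3 BB AC 8C.
U+AC60: 3-byte form → EA B1 A0.
U+EFE36: 4-byte form → F3 AF B8 B6.
Concatenated (20 bytes): F1 99 A3 B8 26 F0 A0 88 90 F3 BB AC 8C EA B1 A0 F3 AF B8 B6.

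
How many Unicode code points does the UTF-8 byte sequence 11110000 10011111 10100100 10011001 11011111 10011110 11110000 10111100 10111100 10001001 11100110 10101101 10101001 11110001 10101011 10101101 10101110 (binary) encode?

5

Byte at offset 0: 0xF0 = 11110000 → 4-byte char (#1). Advance 4.
Byte at offset 4: 0xDF = 11011111 → 2-byte char (#2). Advance 2.
Byte at offset 6: 0xF0 = 11110000 → 4-byte char (#3). Advance 4.
Byte at offset 10: 0xE6 = 11100110 → 3-byte char (#4). Advance 3.
Byte at offset 13: 0xF1 = 11110001 → 4-byte char (#5). Advance 4.
Reached end at offset 17 after 5 code points.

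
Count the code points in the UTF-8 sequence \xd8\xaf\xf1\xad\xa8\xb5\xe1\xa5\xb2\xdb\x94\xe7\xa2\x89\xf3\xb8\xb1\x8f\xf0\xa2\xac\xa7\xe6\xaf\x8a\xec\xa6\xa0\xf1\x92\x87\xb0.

Byte at offset 0: 0xD8 = 11011000 → 2-byte char (#1). Advance 2.
Byte at offset 2: 0xF1 = 11110001 → 4-byte char (#2). Advance 4.
Byte at offset 6: 0xE1 = 11100001 → 3-byte char (#3). Advance 3.
Byte at offset 9: 0xDB = 11011011 → 2-byte char (#4). Advance 2.
Byte at offset 11: 0xE7 = 11100111 → 3-byte char (#5). Advance 3.
Byte at offset 14: 0xF3 = 11110011 → 4-byte char (#6). Advance 4.
Byte at offset 18: 0xF0 = 11110000 → 4-byte char (#7). Advance 4.
Byte at offset 22: 0xE6 = 11100110 → 3-byte char (#8). Advance 3.
Byte at offset 25: 0xEC = 11101100 → 3-byte char (#9). Advance 3.
Byte at offset 28: 0xF1 = 11110001 → 4-byte char (#10). Advance 4.
Reached end at offset 32 after 10 code points.

10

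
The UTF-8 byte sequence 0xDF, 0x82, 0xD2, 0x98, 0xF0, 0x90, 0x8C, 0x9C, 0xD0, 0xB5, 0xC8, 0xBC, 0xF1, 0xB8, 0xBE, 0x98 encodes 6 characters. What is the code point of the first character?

U+07C2

Offset 0: leading byte 0xDF = 11011111 → 2-byte char #1 = DF 82.
Leading byte 0xDF = 11011111 matches 110xxxxx → 2-byte sequence.
Byte 1: 0xDF = 11011111, payload 11111 (5 bits).
Byte 2: 0x82 = 10000010 (10xxxxxx ✓), payload 000010.
Concatenate: 11111000010 = 0x7C2 (11 bits → U+07C2).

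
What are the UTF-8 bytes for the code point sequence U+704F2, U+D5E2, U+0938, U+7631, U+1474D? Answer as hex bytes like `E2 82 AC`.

U+704F2: 4-byte form → F1 B0 93 B2.
U+D5E2: 3-byte form → ED 97 A2.
U+0938: 3-byte form → E0 A4 B8.
U+7631: 3-byte form → E7 98 B1.
U+1474D: 4-byte form → F0 94 9D 8D.
Concatenated (17 bytes): F1 B0 93 B2 ED 97 A2 E0 A4 B8 E7 98 B1 F0 94 9D 8D.

F1 B0 93 B2 ED 97 A2 E0 A4 B8 E7 98 B1 F0 94 9D 8D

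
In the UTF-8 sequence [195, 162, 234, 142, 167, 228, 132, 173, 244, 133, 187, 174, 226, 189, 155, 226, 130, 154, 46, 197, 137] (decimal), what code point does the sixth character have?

Offset 0: leading byte 0xC3 = 11000011 → 2-byte char #1 = C3 A2.
Offset 2: leading byte 0xEA = 11101010 → 3-byte char #2 = EA 8E A7.
Offset 5: leading byte 0xE4 = 11100100 → 3-byte char #3 = E4 84 AD.
Offset 8: leading byte 0xF4 = 11110100 → 4-byte char #4 = F4 85 BB AE.
Offset 12: leading byte 0xE2 = 11100010 → 3-byte char #5 = E2 BD 9B.
Offset 15: leading byte 0xE2 = 11100010 → 3-byte char #6 = E2 82 9A.
Leading byte 0xE2 = 11100010 matches 1110xxxx → 3-byte sequence.
Byte 1: 0xE2 = 11100010, payload 0010 (4 bits).
Byte 2: 0x82 = 10000010 (10xxxxxx ✓), payload 000010.
Byte 3: 0x9A = 10011010 (10xxxxxx ✓), payload 011010.
Concatenate: 0010000010011010 = 0x209A (16 bits → U+209A).

U+209A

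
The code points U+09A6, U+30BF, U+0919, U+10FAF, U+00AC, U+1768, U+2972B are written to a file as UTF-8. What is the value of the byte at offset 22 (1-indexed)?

1-indexed offset 22 is 0-indexed offset 21.
U+09A6 → 3-byte form E0 A6 A6 at offsets 0–2.
U+30BF → 3-byte form E3 82 BF at offsets 3–5.
U+0919 → 3-byte form E0 A4 99 at offsets 6–8.
U+10FAF → 4-byte form F0 90 BE AF at offsets 9–12.
U+00AC → 2-byte form C2 AC at offsets 13–14.
U+1768 → 3-byte form E1 9D A8 at offsets 15–17.
U+2972B → 4-byte form F0 A9 9C AB at offsets 18–21.
Offset 21 falls in char 7's range; it's byte 4 of F0 A9 9C AB = 0xAB.

0xAB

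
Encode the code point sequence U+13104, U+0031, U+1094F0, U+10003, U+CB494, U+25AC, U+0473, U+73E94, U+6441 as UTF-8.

U+13104: 4-byte form → F0 93 84 84.
U+0031: 1-byte form → 31.
U+1094F0: 4-byte form → F4 89 93 B0.
U+10003: 4-byte form → F0 90 80 83.
U+CB494: 4-byte form → F3 8B 92 94.
U+25AC: 3-byte form → E2 96 AC.
U+0473: 2-byte form → D1 B3.
U+73E94: 4-byte form → F1 B3 BA 94.
U+6441: 3-byte form → E6 91 81.
Concatenated (29 bytes): F0 93 84 84 31 F4 89 93 B0 F0 90 80 83 F3 8B 92 94 E2 96 AC D1 B3 F1 B3 BA 94 E6 91 81.

F0 93 84 84 31 F4 89 93 B0 F0 90 80 83 F3 8B 92 94 E2 96 AC D1 B3 F1 B3 BA 94 E6 91 81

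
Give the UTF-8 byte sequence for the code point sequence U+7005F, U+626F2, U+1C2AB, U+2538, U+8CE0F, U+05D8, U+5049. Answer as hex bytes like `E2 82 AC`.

F1 B0 81 9F F1 A2 9B B2 F0 9C 8A AB E2 94 B8 F2 8C B8 8F D7 98 E5 81 89

U+7005F: 4-byte form → F1 B0 81 9F.
U+626F2: 4-byte form → F1 A2 9B B2.
U+1C2AB: 4-byte form → F0 9C 8A AB.
U+2538: 3-byte form → E2 94 B8.
U+8CE0F: 4-byte form → F2 8C B8 8F.
U+05D8: 2-byte form → D7 98.
U+5049: 3-byte form → E5 81 89.
Concatenated (24 bytes): F1 B0 81 9F F1 A2 9B B2 F0 9C 8A AB E2 94 B8 F2 8C B8 8F D7 98 E5 81 89.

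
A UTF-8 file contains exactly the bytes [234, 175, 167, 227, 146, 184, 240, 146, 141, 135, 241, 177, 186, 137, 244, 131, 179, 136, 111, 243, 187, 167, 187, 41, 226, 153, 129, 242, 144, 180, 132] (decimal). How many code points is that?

Byte at offset 0: 0xEA = 11101010 → 3-byte char (#1). Advance 3.
Byte at offset 3: 0xE3 = 11100011 → 3-byte char (#2). Advance 3.
Byte at offset 6: 0xF0 = 11110000 → 4-byte char (#3). Advance 4.
Byte at offset 10: 0xF1 = 11110001 → 4-byte char (#4). Advance 4.
Byte at offset 14: 0xF4 = 11110100 → 4-byte char (#5). Advance 4.
Byte at offset 18: 0x6F = 01101111 → 1-byte char (#6). Advance 1.
Byte at offset 19: 0xF3 = 11110011 → 4-byte char (#7). Advance 4.
Byte at offset 23: 0x29 = 00101001 → 1-byte char (#8). Advance 1.
Byte at offset 24: 0xE2 = 11100010 → 3-byte char (#9). Advance 3.
Byte at offset 27: 0xF2 = 11110010 → 4-byte char (#10). Advance 4.
Reached end at offset 31 after 10 code points.

10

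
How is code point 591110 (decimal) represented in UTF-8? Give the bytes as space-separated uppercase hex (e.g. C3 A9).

F2 90 94 86

U+90506 = 0x90506 = 591110 decimal. In range U+10000–U+10FFFF → 4-byte form: 11110xxx 10xxxxxx 10xxxxxx 10xxxxxx.
Binary (21 bits): 010010000010100000110.
Split 3+6+6+6: 010 | 010000 | 010100 | 000110.
Byte 1: 11110010 = 0xF2.
Byte 2: 10010000 = 0x90.
Byte 3: 10010100 = 0x94.
Byte 4: 10000110 = 0x86.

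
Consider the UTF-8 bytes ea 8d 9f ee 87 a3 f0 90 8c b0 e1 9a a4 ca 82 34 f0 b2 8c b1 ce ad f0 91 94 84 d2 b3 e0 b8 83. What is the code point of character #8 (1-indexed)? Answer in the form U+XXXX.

U+03AD

Offset 0: leading byte 0xEA = 11101010 → 3-byte char #1 = EA 8D 9F.
Offset 3: leading byte 0xEE = 11101110 → 3-byte char #2 = EE 87 A3.
Offset 6: leading byte 0xF0 = 11110000 → 4-byte char #3 = F0 90 8C B0.
Offset 10: leading byte 0xE1 = 11100001 → 3-byte char #4 = E1 9A A4.
Offset 13: leading byte 0xCA = 11001010 → 2-byte char #5 = CA 82.
Offset 15: leading byte 0x34 = 00110100 → 1-byte char #6 = 34.
Offset 16: leading byte 0xF0 = 11110000 → 4-byte char #7 = F0 B2 8C B1.
Offset 20: leading byte 0xCE = 11001110 → 2-byte char #8 = CE AD.
Leading byte 0xCE = 11001110 matches 110xxxxx → 2-byte sequence.
Byte 1: 0xCE = 11001110, payload 01110 (5 bits).
Byte 2: 0xAD = 10101101 (10xxxxxx ✓), payload 101101.
Concatenate: 01110101101 = 0x3AD (11 bits → U+03AD).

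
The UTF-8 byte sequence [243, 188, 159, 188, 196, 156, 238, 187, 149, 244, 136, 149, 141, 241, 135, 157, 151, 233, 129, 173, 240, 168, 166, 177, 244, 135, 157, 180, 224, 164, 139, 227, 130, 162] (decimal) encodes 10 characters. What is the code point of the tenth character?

Offset 0: leading byte 0xF3 = 11110011 → 4-byte char #1 = F3 BC 9F BC.
Offset 4: leading byte 0xC4 = 11000100 → 2-byte char #2 = C4 9C.
Offset 6: leading byte 0xEE = 11101110 → 3-byte char #3 = EE BB 95.
Offset 9: leading byte 0xF4 = 11110100 → 4-byte char #4 = F4 88 95 8D.
Offset 13: leading byte 0xF1 = 11110001 → 4-byte char #5 = F1 87 9D 97.
Offset 17: leading byte 0xE9 = 11101001 → 3-byte char #6 = E9 81 AD.
Offset 20: leading byte 0xF0 = 11110000 → 4-byte char #7 = F0 A8 A6 B1.
Offset 24: leading byte 0xF4 = 11110100 → 4-byte char #8 = F4 87 9D B4.
Offset 28: leading byte 0xE0 = 11100000 → 3-byte char #9 = E0 A4 8B.
Offset 31: leading byte 0xE3 = 11100011 → 3-byte char #10 = E3 82 A2.
Leading byte 0xE3 = 11100011 matches 1110xxxx → 3-byte sequence.
Byte 1: 0xE3 = 11100011, payload 0011 (4 bits).
Byte 2: 0x82 = 10000010 (10xxxxxx ✓), payload 000010.
Byte 3: 0xA2 = 10100010 (10xxxxxx ✓), payload 100010.
Concatenate: 0011000010100010 = 0x30A2 (16 bits → U+30A2).

U+30A2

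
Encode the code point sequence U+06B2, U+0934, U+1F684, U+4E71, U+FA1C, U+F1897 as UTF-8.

DA B2 E0 A4 B4 F0 9F 9A 84 E4 B9 B1 EF A8 9C F3 B1 A2 97

U+06B2: 2-byte form → DA B2.
U+0934: 3-byte form → E0 A4 B4.
U+1F684: 4-byte form → F0 9F 9A 84.
U+4E71: 3-byte form → E4 B9 B1.
U+FA1C: 3-byte form → EF A8 9C.
U+F1897: 4-byte form → F3 B1 A2 97.
Concatenated (19 bytes): DA B2 E0 A4 B4 F0 9F 9A 84 E4 B9 B1 EF A8 9C F3 B1 A2 97.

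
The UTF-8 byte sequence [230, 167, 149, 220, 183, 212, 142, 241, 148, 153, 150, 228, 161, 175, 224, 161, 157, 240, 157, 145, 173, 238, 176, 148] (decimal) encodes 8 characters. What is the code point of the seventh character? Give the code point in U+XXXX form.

U+1D46D

Offset 0: leading byte 0xE6 = 11100110 → 3-byte char #1 = E6 A7 95.
Offset 3: leading byte 0xDC = 11011100 → 2-byte char #2 = DC B7.
Offset 5: leading byte 0xD4 = 11010100 → 2-byte char #3 = D4 8E.
Offset 7: leading byte 0xF1 = 11110001 → 4-byte char #4 = F1 94 99 96.
Offset 11: leading byte 0xE4 = 11100100 → 3-byte char #5 = E4 A1 AF.
Offset 14: leading byte 0xE0 = 11100000 → 3-byte char #6 = E0 A1 9D.
Offset 17: leading byte 0xF0 = 11110000 → 4-byte char #7 = F0 9D 91 AD.
Leading byte 0xF0 = 11110000 matches 11110xxx → 4-byte sequence.
Byte 1: 0xF0 = 11110000, payload 000 (3 bits).
Byte 2: 0x9D = 10011101 (10xxxxxx ✓), payload 011101.
Byte 3: 0x91 = 10010001 (10xxxxxx ✓), payload 010001.
Byte 4: 0xAD = 10101101 (10xxxxxx ✓), payload 101101.
Concatenate: 000011101010001101101 = 0x1D46D (21 bits → U+1D46D).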